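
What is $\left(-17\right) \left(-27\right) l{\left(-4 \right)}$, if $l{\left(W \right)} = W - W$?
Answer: $0$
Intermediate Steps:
$l{\left(W \right)} = 0$
$\left(-17\right) \left(-27\right) l{\left(-4 \right)} = \left(-17\right) \left(-27\right) 0 = 459 \cdot 0 = 0$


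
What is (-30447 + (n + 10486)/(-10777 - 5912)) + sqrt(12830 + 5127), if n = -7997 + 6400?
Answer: -169379624/5563 + sqrt(17957) ≈ -30314.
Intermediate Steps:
n = -1597
(-30447 + (n + 10486)/(-10777 - 5912)) + sqrt(12830 + 5127) = (-30447 + (-1597 + 10486)/(-10777 - 5912)) + sqrt(12830 + 5127) = (-30447 + 8889/(-16689)) + sqrt(17957) = (-30447 + 8889*(-1/16689)) + sqrt(17957) = (-30447 - 2963/5563) + sqrt(17957) = -169379624/5563 + sqrt(17957)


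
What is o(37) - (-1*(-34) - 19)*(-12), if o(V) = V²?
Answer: 1549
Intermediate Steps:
o(37) - (-1*(-34) - 19)*(-12) = 37² - (-1*(-34) - 19)*(-12) = 1369 - (34 - 19)*(-12) = 1369 - 15*(-12) = 1369 - 1*(-180) = 1369 + 180 = 1549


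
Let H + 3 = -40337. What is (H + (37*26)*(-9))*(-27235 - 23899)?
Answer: 2505463732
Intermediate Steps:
H = -40340 (H = -3 - 40337 = -40340)
(H + (37*26)*(-9))*(-27235 - 23899) = (-40340 + (37*26)*(-9))*(-27235 - 23899) = (-40340 + 962*(-9))*(-51134) = (-40340 - 8658)*(-51134) = -48998*(-51134) = 2505463732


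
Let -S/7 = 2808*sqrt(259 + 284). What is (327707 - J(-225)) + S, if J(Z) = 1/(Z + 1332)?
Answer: 362771648/1107 - 19656*sqrt(543) ≈ -1.3032e+5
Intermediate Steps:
J(Z) = 1/(1332 + Z)
S = -19656*sqrt(543) (S = -19656*sqrt(259 + 284) = -19656*sqrt(543) ≈ -4.5803e+5)
(327707 - J(-225)) + S = (327707 - 1/(1332 - 225)) - 19656*sqrt(543) = (327707 - 1/1107) - 19656*sqrt(543) = 362771648/1107 - 19656*sqrt(543)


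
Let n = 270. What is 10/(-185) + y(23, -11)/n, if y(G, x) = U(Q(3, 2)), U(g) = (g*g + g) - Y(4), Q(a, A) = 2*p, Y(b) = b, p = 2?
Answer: 26/4995 ≈ 0.0052052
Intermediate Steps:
Q(a, A) = 4 (Q(a, A) = 2*2 = 4)
U(g) = -4 + g + g² (U(g) = (g*g + g) - 1*4 = (g² + g) - 4 = (g + g²) - 4 = -4 + g + g²)
y(G, x) = 16 (y(G, x) = -4 + 4 + 4² = -4 + 4 + 16 = 16)
10/(-185) + y(23, -11)/n = 10/(-185) + 16/270 = 10*(-1/185) + 16*(1/270) = -2/37 + 8/135 = 26/4995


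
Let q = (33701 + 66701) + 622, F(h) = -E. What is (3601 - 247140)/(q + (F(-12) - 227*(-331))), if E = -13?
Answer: -243539/176174 ≈ -1.3824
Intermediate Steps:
F(h) = 13 (F(h) = -1*(-13) = 13)
q = 101024 (q = 100402 + 622 = 101024)
(3601 - 247140)/(q + (F(-12) - 227*(-331))) = (3601 - 247140)/(101024 + (13 - 227*(-331))) = -243539/(101024 + (13 + 75137)) = -243539/(101024 + 75150) = -243539/176174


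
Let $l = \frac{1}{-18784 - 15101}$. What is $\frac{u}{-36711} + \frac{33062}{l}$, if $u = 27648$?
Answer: $- \frac{4569727646802}{4079} \approx -1.1203 \cdot 10^{9}$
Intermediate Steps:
$l = - \frac{1}{33885}$ ($l = \frac{1}{-33885} = - \frac{1}{33885} \approx -2.9512 \cdot 10^{-5}$)
$\frac{u}{-36711} + \frac{33062}{l} = \frac{27648}{-36711} + \frac{33062}{- \frac{1}{33885}} = 27648 \left(- \frac{1}{36711}\right) + 33062 \left(-33885\right) = - \frac{3072}{4079} - 1120305870 = - \frac{4569727646802}{4079}$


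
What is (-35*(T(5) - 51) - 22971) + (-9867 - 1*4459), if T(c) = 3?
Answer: -35617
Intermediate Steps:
(-35*(T(5) - 51) - 22971) + (-9867 - 1*4459) = (-35*(3 - 51) - 22971) + (-9867 - 1*4459) = (-35*(-48) - 22971) + (-9867 - 4459) = (1680 - 22971) - 14326 = -21291 - 14326 = -35617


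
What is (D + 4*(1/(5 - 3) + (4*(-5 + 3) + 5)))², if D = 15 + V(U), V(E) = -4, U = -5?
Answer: 1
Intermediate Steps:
D = 11 (D = 15 - 4 = 11)
(D + 4*(1/(5 - 3) + (4*(-5 + 3) + 5)))² = (11 + 4*(1/(5 - 3) + (4*(-5 + 3) + 5)))² = (11 + 4*(1/2 + (4*(-2) + 5)))² = (11 + 4*(½ + (-8 + 5)))² = (11 + 4*(½ - 3))² = (11 + 4*(-5/2))² = (11 - 10)² = 1² = 1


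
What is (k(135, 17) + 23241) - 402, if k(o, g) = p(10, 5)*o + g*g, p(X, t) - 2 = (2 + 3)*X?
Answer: 30148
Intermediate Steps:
p(X, t) = 2 + 5*X (p(X, t) = 2 + (2 + 3)*X = 2 + 5*X)
k(o, g) = g² + 52*o (k(o, g) = (2 + 5*10)*o + g*g = (2 + 50)*o + g² = 52*o + g² = g² + 52*o)
(k(135, 17) + 23241) - 402 = ((17² + 52*135) + 23241) - 402 = ((289 + 7020) + 23241) - 402 = (7309 + 23241) - 402 = 30550 - 402 = 30148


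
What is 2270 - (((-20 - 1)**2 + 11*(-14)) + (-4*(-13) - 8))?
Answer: 1939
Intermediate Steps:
2270 - (((-20 - 1)**2 + 11*(-14)) + (-4*(-13) - 8)) = 2270 - (((-21)**2 - 154) + (52 - 8)) = 2270 - ((441 - 154) + 44) = 2270 - (287 + 44) = 2270 - 1*331 = 2270 - 331 = 1939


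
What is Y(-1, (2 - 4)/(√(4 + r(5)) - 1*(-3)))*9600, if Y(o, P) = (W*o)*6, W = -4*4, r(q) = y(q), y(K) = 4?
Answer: 921600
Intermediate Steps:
r(q) = 4
W = -16
Y(o, P) = -96*o (Y(o, P) = -16*o*6 = -96*o)
Y(-1, (2 - 4)/(√(4 + r(5)) - 1*(-3)))*9600 = -96*(-1)*9600 = 96*9600 = 921600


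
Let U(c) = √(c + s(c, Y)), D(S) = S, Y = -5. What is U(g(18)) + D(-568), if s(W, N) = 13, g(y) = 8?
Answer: -568 + √21 ≈ -563.42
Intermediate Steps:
U(c) = √(13 + c) (U(c) = √(c + 13) = √(13 + c))
U(g(18)) + D(-568) = √(13 + 8) - 568 = √21 - 568 = -568 + √21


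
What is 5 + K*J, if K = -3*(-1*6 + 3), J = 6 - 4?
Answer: 23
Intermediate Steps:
J = 2
K = 9 (K = -3*(-6 + 3) = -3*(-3) = 9)
5 + K*J = 5 + 9*2 = 5 + 18 = 23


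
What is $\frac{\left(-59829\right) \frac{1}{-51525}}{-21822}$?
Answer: $- \frac{19943}{374792850} \approx -5.3211 \cdot 10^{-5}$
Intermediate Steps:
$\frac{\left(-59829\right) \frac{1}{-51525}}{-21822} = \left(-59829\right) \left(- \frac{1}{51525}\right) \left(- \frac{1}{21822}\right) = \frac{19943}{17175} \left(- \frac{1}{21822}\right) = - \frac{19943}{374792850}$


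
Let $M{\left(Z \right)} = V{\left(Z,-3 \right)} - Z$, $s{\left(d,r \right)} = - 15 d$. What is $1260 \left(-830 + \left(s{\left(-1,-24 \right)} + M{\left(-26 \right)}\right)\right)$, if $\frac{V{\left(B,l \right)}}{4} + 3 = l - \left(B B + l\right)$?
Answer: $-4416300$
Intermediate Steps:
$V{\left(B,l \right)} = -12 - 4 B^{2}$ ($V{\left(B,l \right)} = -12 + 4 \left(l - \left(B B + l\right)\right) = -12 + 4 \left(l - \left(B^{2} + l\right)\right) = -12 + 4 \left(l - \left(l + B^{2}\right)\right) = -12 + 4 \left(- B^{2}\right) = -12 - 4 B^{2}$)
$M{\left(Z \right)} = -12 - Z - 4 Z^{2}$ ($M{\left(Z \right)} = \left(-12 - 4 Z^{2}\right) - Z = -12 - Z - 4 Z^{2}$)
$1260 \left(-830 + \left(s{\left(-1,-24 \right)} + M{\left(-26 \right)}\right)\right) = 1260 \left(-830 - 2675\right) = 1260 \left(-3505\right) = -4416300$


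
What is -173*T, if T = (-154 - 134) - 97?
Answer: 66605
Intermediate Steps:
T = -385 (T = -288 - 97 = -385)
-173*T = -173*(-385) = 66605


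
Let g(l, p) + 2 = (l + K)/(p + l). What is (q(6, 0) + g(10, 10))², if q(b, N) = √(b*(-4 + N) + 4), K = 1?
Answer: (29 - 40*I*√5)²/400 ≈ -17.897 - 12.969*I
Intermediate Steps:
q(b, N) = √(4 + b*(-4 + N))
g(l, p) = -2 + (1 + l)/(l + p) (g(l, p) = -2 + (l + 1)/(p + l) = -2 + (1 + l)/(l + p))
(q(6, 0) + g(10, 10))² = (√(4 - 4*6 + 0*6) + (1 - 1*10 - 2*10)/(10 + 10))² = (√(4 - 24 + 0) + (1 - 10 - 20)/20)² = (√(-20) + (1/20)*(-29))² = (2*I*√5 - 29/20)² = (-29/20 + 2*I*√5)²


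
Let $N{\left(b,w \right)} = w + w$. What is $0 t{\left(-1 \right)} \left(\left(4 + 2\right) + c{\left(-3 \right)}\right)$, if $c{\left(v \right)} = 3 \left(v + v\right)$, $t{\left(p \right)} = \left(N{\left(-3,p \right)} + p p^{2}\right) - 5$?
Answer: $0$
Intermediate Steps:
$N{\left(b,w \right)} = 2 w$
$t{\left(p \right)} = -5 + p^{3} + 2 p$ ($t{\left(p \right)} = \left(2 p + p p^{2}\right) - 5 = \left(2 p + p^{3}\right) - 5 = \left(p^{3} + 2 p\right) - 5 = -5 + p^{3} + 2 p$)
$c{\left(v \right)} = 6 v$ ($c{\left(v \right)} = 3 \cdot 2 v = 6 v$)
$0 t{\left(-1 \right)} \left(\left(4 + 2\right) + c{\left(-3 \right)}\right) = 0 \left(-5 + \left(-1\right)^{3} + 2 \left(-1\right)\right) \left(\left(4 + 2\right) + 6 \left(-3\right)\right) = 0 \left(-5 - 1 - 2\right) \left(6 - 18\right) = 0 \left(-8\right) \left(-12\right) = 0 \left(-12\right) = 0$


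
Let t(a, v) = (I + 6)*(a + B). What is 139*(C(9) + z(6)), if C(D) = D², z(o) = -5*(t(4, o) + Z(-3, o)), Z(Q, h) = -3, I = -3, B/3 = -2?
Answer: 17514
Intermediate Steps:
B = -6 (B = 3*(-2) = -6)
t(a, v) = -18 + 3*a (t(a, v) = (-3 + 6)*(a - 6) = 3*(-6 + a) = -18 + 3*a)
z(o) = 45 (z(o) = -5*((-18 + 3*4) - 3) = -5*((-18 + 12) - 3) = -5*(-6 - 3) = -5*(-9) = 45)
139*(C(9) + z(6)) = 139*(9² + 45) = 139*(81 + 45) = 139*126 = 17514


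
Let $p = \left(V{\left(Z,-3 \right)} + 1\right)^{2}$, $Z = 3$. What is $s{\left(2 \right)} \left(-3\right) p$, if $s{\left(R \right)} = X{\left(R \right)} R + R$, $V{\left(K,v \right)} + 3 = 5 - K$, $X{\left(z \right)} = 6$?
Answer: $0$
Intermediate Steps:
$V{\left(K,v \right)} = 2 - K$ ($V{\left(K,v \right)} = -3 - \left(-5 + K\right) = 2 - K$)
$s{\left(R \right)} = 7 R$ ($s{\left(R \right)} = 6 R + R = 7 R$)
$p = 0$ ($p = \left(\left(2 - 3\right) + 1\right)^{2} = \left(-1 + 1\right)^{2} = 0^{2} = 0$)
$s{\left(2 \right)} \left(-3\right) p = 7 \cdot 2 \left(-3\right) 0 = 14 \left(-3\right) 0 = \left(-42\right) 0 = 0$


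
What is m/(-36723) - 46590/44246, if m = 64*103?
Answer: -1001297101/812422929 ≈ -1.2325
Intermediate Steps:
m = 6592
m/(-36723) - 46590/44246 = 6592/(-36723) - 46590/44246 = 6592*(-1/36723) - 46590*1/44246 = -6592/36723 - 23295/22123 = -1001297101/812422929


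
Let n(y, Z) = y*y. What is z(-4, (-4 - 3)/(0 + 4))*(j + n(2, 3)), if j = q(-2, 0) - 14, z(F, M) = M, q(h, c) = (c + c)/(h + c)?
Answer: 35/2 ≈ 17.500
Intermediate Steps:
q(h, c) = 2*c/(c + h) (q(h, c) = (2*c)/(c + h) = 2*c/(c + h))
j = -14 (j = 2*0/(0 - 2) - 14 = 2*0/(-2) - 14 = 2*0*(-½) - 14 = 0 - 14 = -14)
n(y, Z) = y²
z(-4, (-4 - 3)/(0 + 4))*(j + n(2, 3)) = ((-4 - 3)/(0 + 4))*(-14 + 2²) = (-7/4)*(-14 + 4) = -7*¼*(-10) = -7/4*(-10) = 35/2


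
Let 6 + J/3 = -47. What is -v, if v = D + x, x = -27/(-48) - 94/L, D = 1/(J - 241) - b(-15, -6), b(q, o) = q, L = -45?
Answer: -3971/225 ≈ -17.649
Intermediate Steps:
J = -159 (J = -18 + 3*(-47) = -18 - 141 = -159)
D = 5999/400 (D = 1/(-159 - 241) - 1*(-15) = 1/(-400) + 15 = -1/400 + 15 = 5999/400 ≈ 14.997)
x = 1909/720 (x = -27/(-48) - 94/(-45) = -27*(-1/48) - 94*(-1/45) = 9/16 + 94/45 = 1909/720 ≈ 2.6514)
v = 3971/225 (v = 5999/400 + 1909/720 = 3971/225 ≈ 17.649)
-v = -1*3971/225 = -3971/225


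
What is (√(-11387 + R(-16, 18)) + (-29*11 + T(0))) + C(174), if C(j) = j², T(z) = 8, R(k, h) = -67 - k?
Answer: 29965 + I*√11438 ≈ 29965.0 + 106.95*I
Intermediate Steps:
(√(-11387 + R(-16, 18)) + (-29*11 + T(0))) + C(174) = (√(-11387 + (-67 - 1*(-16))) + (-29*11 + 8)) + 174² = (√(-11387 + (-67 + 16)) + (-319 + 8)) + 30276 = (√(-11387 - 51) - 311) + 30276 = (√(-11438) - 311) + 30276 = (I*√11438 - 311) + 30276 = (-311 + I*√11438) + 30276 = 29965 + I*√11438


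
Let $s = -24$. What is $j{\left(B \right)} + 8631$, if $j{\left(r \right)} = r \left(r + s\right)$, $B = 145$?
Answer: $26176$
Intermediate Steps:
$j{\left(r \right)} = r \left(-24 + r\right)$ ($j{\left(r \right)} = r \left(r - 24\right) = r \left(-24 + r\right)$)
$j{\left(B \right)} + 8631 = 145 \left(-24 + 145\right) + 8631 = 145 \cdot 121 + 8631 = 17545 + 8631 = 26176$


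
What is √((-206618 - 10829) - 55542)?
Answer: I*√272989 ≈ 522.48*I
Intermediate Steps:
√((-206618 - 10829) - 55542) = √(-217447 - 55542) = √(-272989) = I*√272989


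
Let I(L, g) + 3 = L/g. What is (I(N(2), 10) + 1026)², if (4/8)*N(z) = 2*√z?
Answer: 26163233/25 + 4092*√2/5 ≈ 1.0477e+6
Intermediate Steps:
N(z) = 4*√z (N(z) = 2*(2*√z) = 4*√z)
I(L, g) = -3 + L/g
(I(N(2), 10) + 1026)² = ((-3 + (4*√2)/10) + 1026)² = ((-3 + (4*√2)*(⅒)) + 1026)² = ((-3 + 2*√2/5) + 1026)² = (1023 + 2*√2/5)²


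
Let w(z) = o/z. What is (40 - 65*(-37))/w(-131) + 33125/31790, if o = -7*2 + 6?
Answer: 1018244305/25432 ≈ 40038.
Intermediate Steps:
o = -8 (o = -14 + 6 = -8)
w(z) = -8/z
(40 - 65*(-37))/w(-131) + 33125/31790 = (40 - 65*(-37))/((-8/(-131))) + 33125/31790 = (40 + 2405)/((-8*(-1/131))) + 33125*(1/31790) = 2445/(8/131) + 6625/6358 = 2445*(131/8) + 6625/6358 = 320295/8 + 6625/6358 = 1018244305/25432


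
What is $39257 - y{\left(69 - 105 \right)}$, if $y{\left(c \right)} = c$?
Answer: $39293$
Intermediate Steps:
$39257 - y{\left(69 - 105 \right)} = 39257 - \left(69 - 105\right) = 39257 - -36 = 39257 + 36 = 39293$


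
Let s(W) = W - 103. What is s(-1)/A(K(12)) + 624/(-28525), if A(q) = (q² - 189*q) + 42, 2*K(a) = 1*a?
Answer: 288457/3765300 ≈ 0.076609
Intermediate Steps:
s(W) = -103 + W
K(a) = a/2 (K(a) = (1*a)/2 = a/2)
A(q) = 42 + q² - 189*q
s(-1)/A(K(12)) + 624/(-28525) = (-103 - 1)/(42 + ((½)*12)² - 189*12/2) + 624/(-28525) = -104/(42 + 6² - 189*6) + 624*(-1/28525) = -104/(42 + 36 - 1134) - 624/28525 = -104/(-1056) - 624/28525 = -104*(-1/1056) - 624/28525 = 13/132 - 624/28525 = 288457/3765300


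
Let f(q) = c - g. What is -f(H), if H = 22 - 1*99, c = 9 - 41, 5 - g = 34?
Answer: 3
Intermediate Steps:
g = -29 (g = 5 - 1*34 = 5 - 34 = -29)
c = -32
H = -77 (H = 22 - 99 = -77)
f(q) = -3 (f(q) = -32 - 1*(-29) = -32 + 29 = -3)
-f(H) = -1*(-3) = 3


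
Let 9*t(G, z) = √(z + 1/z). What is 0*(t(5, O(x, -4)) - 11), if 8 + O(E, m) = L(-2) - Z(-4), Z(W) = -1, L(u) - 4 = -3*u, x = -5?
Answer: 0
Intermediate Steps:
L(u) = 4 - 3*u
O(E, m) = 3 (O(E, m) = -8 + ((4 - 3*(-2)) - 1*(-1)) = -8 + ((4 + 6) + 1) = -8 + (10 + 1) = -8 + 11 = 3)
t(G, z) = √(z + 1/z)/9
0*(t(5, O(x, -4)) - 11) = 0*(√(3 + 1/3)/9 - 11) = 0*(√(3 + ⅓)/9 - 11) = 0*(√(10/3)/9 - 11) = 0*((√30/3)/9 - 11) = 0*(√30/27 - 11) = 0*(-11 + √30/27) = 0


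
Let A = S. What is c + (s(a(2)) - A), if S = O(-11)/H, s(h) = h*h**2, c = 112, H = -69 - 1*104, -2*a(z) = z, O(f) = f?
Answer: 19192/173 ≈ 110.94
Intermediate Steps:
a(z) = -z/2
H = -173 (H = -69 - 104 = -173)
s(h) = h**3
S = 11/173 (S = -11/(-173) = -11*(-1/173) = 11/173 ≈ 0.063584)
A = 11/173 ≈ 0.063584
c + (s(a(2)) - A) = 112 + ((-1/2*2)**3 - 1*11/173) = 112 + ((-1)**3 - 11/173) = 112 + (-1 - 11/173) = 112 - 184/173 = 19192/173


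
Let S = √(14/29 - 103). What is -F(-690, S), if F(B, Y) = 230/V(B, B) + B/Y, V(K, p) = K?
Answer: ⅓ - 230*I*√86217/991 ≈ 0.33333 - 68.148*I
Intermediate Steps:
S = I*√86217/29 (S = √(14*(1/29) - 103) = √(14/29 - 103) = √(-2973/29) = I*√86217/29 ≈ 10.125*I)
F(B, Y) = 230/B + B/Y
-F(-690, S) = -(230/(-690) - 690*(-I*√86217/2973)) = -(230*(-1/690) - (-230)*I*√86217/991) = -(-⅓ + 230*I*√86217/991) = ⅓ - 230*I*√86217/991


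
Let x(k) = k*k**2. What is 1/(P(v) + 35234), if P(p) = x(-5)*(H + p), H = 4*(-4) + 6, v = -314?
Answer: 1/75734 ≈ 1.3204e-5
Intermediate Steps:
x(k) = k**3
H = -10 (H = -16 + 6 = -10)
P(p) = 1250 - 125*p (P(p) = (-5)**3*(-10 + p) = -125*(-10 + p) = 1250 - 125*p)
1/(P(v) + 35234) = 1/((1250 - 125*(-314)) + 35234) = 1/((1250 + 39250) + 35234) = 1/(40500 + 35234) = 1/75734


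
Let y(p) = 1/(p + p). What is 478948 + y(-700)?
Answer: 670527199/1400 ≈ 4.7895e+5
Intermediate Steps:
y(p) = 1/(2*p)
478948 + y(-700) = 478948 + (1/2)/(-700) = 478948 + (1/2)*(-1/700) = 478948 - 1/1400 = 670527199/1400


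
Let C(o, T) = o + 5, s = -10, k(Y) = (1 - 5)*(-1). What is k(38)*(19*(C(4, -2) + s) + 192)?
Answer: 692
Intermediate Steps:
k(Y) = 4 (k(Y) = -4*(-1) = 4)
C(o, T) = 5 + o
k(38)*(19*(C(4, -2) + s) + 192) = 4*(19*((5 + 4) - 10) + 192) = 4*(19*(9 - 10) + 192) = 4*(19*(-1) + 192) = 4*(-19 + 192) = 4*173 = 692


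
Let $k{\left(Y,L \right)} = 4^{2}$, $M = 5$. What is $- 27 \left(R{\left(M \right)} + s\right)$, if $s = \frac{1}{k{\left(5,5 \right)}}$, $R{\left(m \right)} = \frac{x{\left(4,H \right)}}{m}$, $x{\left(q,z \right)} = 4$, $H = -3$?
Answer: $- \frac{1863}{80} \approx -23.288$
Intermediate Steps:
$k{\left(Y,L \right)} = 16$
$R{\left(m \right)} = \frac{4}{m}$
$s = \frac{1}{16} \approx 0.0625$
$- 27 \left(R{\left(M \right)} + s\right) = - 27 \left(\frac{4}{5} + \frac{1}{16}\right) = \left(-27\right) \frac{69}{80} = - \frac{1863}{80}$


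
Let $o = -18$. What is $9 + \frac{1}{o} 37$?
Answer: $\frac{125}{18} \approx 6.9444$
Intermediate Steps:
$9 + \frac{1}{o} 37 = 9 + \frac{1}{-18} \cdot 37 = 9 - \frac{37}{18} = \frac{125}{18}$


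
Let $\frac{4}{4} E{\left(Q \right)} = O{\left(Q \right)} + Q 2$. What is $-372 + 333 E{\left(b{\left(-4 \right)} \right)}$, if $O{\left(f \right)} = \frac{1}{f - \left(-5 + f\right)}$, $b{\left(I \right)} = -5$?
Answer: $- \frac{18177}{5} \approx -3635.4$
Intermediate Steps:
$O{\left(f \right)} = \frac{1}{5}$
$E{\left(Q \right)} = \frac{1}{5} + 2 Q$ ($E{\left(Q \right)} = \frac{1}{5} + Q 2 = \frac{1}{5} + 2 Q$)
$-372 + 333 E{\left(b{\left(-4 \right)} \right)} = -372 + 333 \left(\frac{1}{5} + 2 \left(-5\right)\right) = -372 + 333 \left(\frac{1}{5} - 10\right) = -372 + 333 \left(- \frac{49}{5}\right) = -372 - \frac{16317}{5} = - \frac{18177}{5}$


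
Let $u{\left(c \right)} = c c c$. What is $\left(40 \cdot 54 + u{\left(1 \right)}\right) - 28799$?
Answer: $-26638$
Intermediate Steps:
$u{\left(c \right)} = c^{3}$ ($u{\left(c \right)} = c^{2} c = c^{3}$)
$\left(40 \cdot 54 + u{\left(1 \right)}\right) - 28799 = \left(40 \cdot 54 + 1^{3}\right) - 28799 = \left(2160 + 1\right) - 28799 = 2161 - 28799 = -26638$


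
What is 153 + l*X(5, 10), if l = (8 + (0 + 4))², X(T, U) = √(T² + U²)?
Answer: 153 + 720*√5 ≈ 1763.0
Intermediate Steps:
l = 144 (l = (8 + 4)² = 12² = 144)
153 + l*X(5, 10) = 153 + 144*√(5² + 10²) = 153 + 144*√(25 + 100) = 153 + 144*√125 = 153 + 144*(5*√5) = 153 + 720*√5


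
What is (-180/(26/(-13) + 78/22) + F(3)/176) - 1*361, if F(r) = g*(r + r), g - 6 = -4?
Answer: -357097/748 ≈ -477.40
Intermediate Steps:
g = 2 (g = 6 - 4 = 2)
F(r) = 4*r (F(r) = 2*(r + r) = 2*(2*r) = 4*r)
(-180/(26/(-13) + 78/22) + F(3)/176) - 1*361 = (-180/(26/(-13) + 78/22) + (4*3)/176) - 1*361 = (-180/(26*(-1/13) + 78*(1/22)) + 12*(1/176)) - 361 = (-180/(-2 + 39/11) + 3/44) - 361 = (-180/17/11 + 3/44) - 361 = (-180*11/17 + 3/44) - 361 = (-1980/17 + 3/44) - 361 = -87069/748 - 361 = -357097/748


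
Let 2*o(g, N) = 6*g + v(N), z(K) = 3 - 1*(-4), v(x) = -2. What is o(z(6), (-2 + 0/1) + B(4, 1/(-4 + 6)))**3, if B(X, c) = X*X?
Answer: 8000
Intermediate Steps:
B(X, c) = X**2
z(K) = 7 (z(K) = 3 + 4 = 7)
o(g, N) = -1 + 3*g (o(g, N) = (6*g - 2)/2 = (-2 + 6*g)/2 = -1 + 3*g)
o(z(6), (-2 + 0/1) + B(4, 1/(-4 + 6)))**3 = (-1 + 3*7)**3 = (-1 + 21)**3 = 20**3 = 8000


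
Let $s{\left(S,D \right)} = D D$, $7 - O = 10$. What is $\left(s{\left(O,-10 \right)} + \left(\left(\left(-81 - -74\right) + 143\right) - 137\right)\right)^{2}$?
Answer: $9801$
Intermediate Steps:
$O = -3$ ($O = 7 - 10 = -3$)
$s{\left(S,D \right)} = D^{2}$
$\left(s{\left(O,-10 \right)} + \left(\left(\left(-81 - -74\right) + 143\right) - 137\right)\right)^{2} = \left(\left(-10\right)^{2} + \left(\left(\left(-81 - -74\right) + 143\right) - 137\right)\right)^{2} = \left(100 + \left(\left(\left(-81 + 74\right) + 143\right) - 137\right)\right)^{2} = \left(100 + \left(\left(-7 + 143\right) - 137\right)\right)^{2} = \left(100 + \left(136 - 137\right)\right)^{2} = \left(100 - 1\right)^{2} = 99^{2} = 9801$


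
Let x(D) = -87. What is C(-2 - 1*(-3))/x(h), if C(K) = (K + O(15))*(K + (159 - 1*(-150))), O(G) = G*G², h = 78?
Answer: -1046560/87 ≈ -12029.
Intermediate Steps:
O(G) = G³
C(K) = (309 + K)*(3375 + K) (C(K) = (K + 15³)*(K + (159 - 1*(-150))) = (K + 3375)*(K + (159 + 150)) = (3375 + K)*(K + 309) = (3375 + K)*(309 + K) = (309 + K)*(3375 + K))
C(-2 - 1*(-3))/x(h) = (1042875 + (-2 - 1*(-3))² + 3684*(-2 - 1*(-3)))/(-87) = (1042875 + (-2 + 3)² + 3684*(-2 + 3))*(-1/87) = (1042875 + 1² + 3684*1)*(-1/87) = (1042875 + 1 + 3684)*(-1/87) = 1046560*(-1/87) = -1046560/87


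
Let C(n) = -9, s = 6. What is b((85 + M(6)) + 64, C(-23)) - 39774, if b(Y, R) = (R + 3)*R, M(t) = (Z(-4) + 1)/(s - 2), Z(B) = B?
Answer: -39720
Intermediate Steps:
M(t) = -3/4 (M(t) = (-4 + 1)/(6 - 2) = -3/4)
b(Y, R) = R*(3 + R) (b(Y, R) = (3 + R)*R = R*(3 + R))
b((85 + M(6)) + 64, C(-23)) - 39774 = -9*(3 - 9) - 39774 = -9*(-6) - 39774 = 54 - 39774 = -39720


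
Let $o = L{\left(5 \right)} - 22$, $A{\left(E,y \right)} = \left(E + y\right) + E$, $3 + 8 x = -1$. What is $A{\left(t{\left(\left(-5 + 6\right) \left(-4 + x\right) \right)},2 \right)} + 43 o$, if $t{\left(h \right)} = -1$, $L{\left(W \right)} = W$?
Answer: $-731$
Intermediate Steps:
$x = - \frac{1}{2}$ ($x = - \frac{3}{8} + \frac{1}{8} \left(-1\right) = - \frac{3}{8} - \frac{1}{8} = - \frac{1}{2} \approx -0.5$)
$A{\left(E,y \right)} = y + 2 E$
$o = -17$ ($o = 5 - 22 = -17$)
$A{\left(t{\left(\left(-5 + 6\right) \left(-4 + x\right) \right)},2 \right)} + 43 o = \left(2 + 2 \left(-1\right)\right) + 43 \left(-17\right) = \left(2 - 2\right) - 731 = 0 - 731 = -731$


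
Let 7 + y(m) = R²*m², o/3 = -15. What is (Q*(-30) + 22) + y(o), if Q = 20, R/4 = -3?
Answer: 291015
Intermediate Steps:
R = -12 (R = 4*(-3) = -12)
o = -45 (o = 3*(-15) = -45)
y(m) = -7 + 144*m² (y(m) = -7 + (-12)²*m² = -7 + 144*m²)
(Q*(-30) + 22) + y(o) = (20*(-30) + 22) + (-7 + 144*(-45)²) = (-600 + 22) + (-7 + 144*2025) = -578 + (-7 + 291600) = -578 + 291593 = 291015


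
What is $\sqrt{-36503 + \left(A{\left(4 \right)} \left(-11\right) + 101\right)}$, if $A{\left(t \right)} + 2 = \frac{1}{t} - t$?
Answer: $\frac{i \sqrt{145355}}{2} \approx 190.63 i$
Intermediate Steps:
$A{\left(t \right)} = -2 + \frac{1}{t} - t$ ($A{\left(t \right)} = -2 - \left(t - \frac{1}{t}\right) = -2 + \frac{1}{t} - t$)
$\sqrt{-36503 + \left(A{\left(4 \right)} \left(-11\right) + 101\right)} = \sqrt{-36503 + \left(\left(-2 + \frac{1}{4} - 4\right) \left(-11\right) + 101\right)} = \sqrt{-36503 + \left(\left(- \frac{23}{4}\right) \left(-11\right) + 101\right)} = \sqrt{-36503 + \left(\frac{253}{4} + 101\right)} = \sqrt{-36503 + \frac{657}{4}} = \sqrt{- \frac{145355}{4}} = \frac{i \sqrt{145355}}{2}$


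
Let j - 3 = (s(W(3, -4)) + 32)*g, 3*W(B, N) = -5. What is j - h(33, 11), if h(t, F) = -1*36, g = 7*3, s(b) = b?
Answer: 676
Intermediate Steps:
W(B, N) = -5/3 (W(B, N) = (⅓)*(-5) = -5/3)
g = 21
h(t, F) = -36
j = 640 (j = 3 + (-5/3 + 32)*21 = 3 + (91/3)*21 = 3 + 637 = 640)
j - h(33, 11) = 640 - 1*(-36) = 640 + 36 = 676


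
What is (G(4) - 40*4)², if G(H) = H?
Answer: 24336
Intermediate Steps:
(G(4) - 40*4)² = (4 - 40*4)² = (4 - 160)² = (-156)² = 24336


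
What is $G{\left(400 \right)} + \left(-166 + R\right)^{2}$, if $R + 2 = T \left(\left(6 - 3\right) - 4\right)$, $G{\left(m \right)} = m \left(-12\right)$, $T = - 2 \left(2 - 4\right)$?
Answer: $24784$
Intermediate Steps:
$T = 4$ ($T = \left(-2\right) \left(-2\right) = 4$)
$G{\left(m \right)} = - 12 m$
$R = -6$ ($R = -2 + 4 \left(\left(6 - 3\right) - 4\right) = -2 + 4 \left(3 - 4\right) = -2 + 4 \left(-1\right) = -2 - 4 = -6$)
$G{\left(400 \right)} + \left(-166 + R\right)^{2} = \left(-12\right) 400 + \left(-166 - 6\right)^{2} = -4800 + \left(-172\right)^{2} = -4800 + 29584 = 24784$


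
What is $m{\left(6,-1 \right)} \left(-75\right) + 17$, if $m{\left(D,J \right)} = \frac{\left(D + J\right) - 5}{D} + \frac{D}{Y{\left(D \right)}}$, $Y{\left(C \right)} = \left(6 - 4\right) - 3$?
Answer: $467$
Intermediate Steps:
$Y{\left(C \right)} = -1$ ($Y{\left(C \right)} = 2 - 3 = -1$)
$m{\left(D,J \right)} = - D + \frac{-5 + D + J}{D}$ ($m{\left(D,J \right)} = \frac{\left(D + J\right) - 5}{D} + \frac{D}{-1} = \frac{-5 + D + J}{D} + D \left(-1\right) = \frac{-5 + D + J}{D} - D = - D + \frac{-5 + D + J}{D}$)
$m{\left(6,-1 \right)} \left(-75\right) + 17 = \frac{-5 - 1 + 6 \left(1 - 6\right)}{6} \left(-75\right) + 17 = \frac{-5 - 1 + 6 \left(-5\right)}{6} \left(-75\right) + 17 = \frac{-5 - 1 - 30}{6} \left(-75\right) + 17 = \frac{1}{6} \left(-36\right) \left(-75\right) + 17 = \left(-6\right) \left(-75\right) + 17 = 450 + 17 = 467$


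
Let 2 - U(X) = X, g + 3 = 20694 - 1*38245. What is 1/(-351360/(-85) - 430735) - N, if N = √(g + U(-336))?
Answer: -17/7252223 - 8*I*√269 ≈ -2.3441e-6 - 131.21*I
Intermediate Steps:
g = -17554 (g = -3 + (20694 - 1*38245) = -3 + (20694 - 38245) = -3 - 17551 = -17554)
U(X) = 2 - X
N = 8*I*√269 (N = √(-17554 + (2 - 1*(-336))) = √(-17554 + (2 + 336)) = √(-17554 + 338) = √(-17216) = 8*I*√269 ≈ 131.21*I)
1/(-351360/(-85) - 430735) - N = 1/(-351360/(-85) - 430735) - 8*I*√269 = 1/(-351360*(-1)/85 - 430735) - 8*I*√269 = 1/(-2196*(-32/17) - 430735) - 8*I*√269 = 1/(70272/17 - 430735) - 8*I*√269 = 1/(-7252223/17) - 8*I*√269 = -17/7252223 - 8*I*√269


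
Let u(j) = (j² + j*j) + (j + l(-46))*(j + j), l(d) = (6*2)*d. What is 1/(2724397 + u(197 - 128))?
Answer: 1/2667265 ≈ 3.7492e-7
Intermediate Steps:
l(d) = 12*d
u(j) = 2*j² + 2*j*(-552 + j) (u(j) = (j² + j*j) + (j + 12*(-46))*(j + j) = (j² + j²) + (j - 552)*(2*j) = 2*j² + (-552 + j)*(2*j) = 2*j² + 2*j*(-552 + j))
1/(2724397 + u(197 - 128)) = 1/(2724397 + 4*(197 - 128)*(-276 + (197 - 128))) = 1/(2724397 + 4*69*(-276 + 69)) = 1/(2724397 + 4*69*(-207)) = 1/(2724397 - 57132) = 1/2667265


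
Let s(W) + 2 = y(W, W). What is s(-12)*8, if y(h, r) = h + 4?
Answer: -80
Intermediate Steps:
y(h, r) = 4 + h
s(W) = 2 + W (s(W) = -2 + (4 + W) = 2 + W)
s(-12)*8 = (2 - 12)*8 = -10*8 = -80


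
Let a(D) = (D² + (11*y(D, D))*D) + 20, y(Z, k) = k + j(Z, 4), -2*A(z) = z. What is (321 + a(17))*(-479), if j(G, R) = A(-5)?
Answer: -4096887/2 ≈ -2.0484e+6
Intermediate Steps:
A(z) = -z/2
j(G, R) = 5/2 (j(G, R) = -½*(-5) = 5/2)
y(Z, k) = 5/2 + k (y(Z, k) = k + 5/2 = 5/2 + k)
a(D) = 20 + D² + D*(55/2 + 11*D) (a(D) = (D² + (11*(5/2 + D))*D) + 20 = (D² + (55/2 + 11*D)*D) + 20 = (D² + D*(55/2 + 11*D)) + 20 = 20 + D² + D*(55/2 + 11*D))
(321 + a(17))*(-479) = (321 + (20 + 12*17² + (55/2)*17))*(-479) = (321 + (20 + 12*289 + 935/2))*(-479) = (321 + (20 + 3468 + 935/2))*(-479) = (321 + 7911/2)*(-479) = (8553/2)*(-479) = -4096887/2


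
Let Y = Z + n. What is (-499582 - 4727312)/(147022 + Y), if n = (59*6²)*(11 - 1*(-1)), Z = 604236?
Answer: -2613447/388373 ≈ -6.7292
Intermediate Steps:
n = 25488 (n = (59*36)*(11 + 1) = 2124*12 = 25488)
Y = 629724 (Y = 604236 + 25488 = 629724)
(-499582 - 4727312)/(147022 + Y) = (-499582 - 4727312)/(147022 + 629724) = -5226894/776746 = -5226894*1/776746 = -2613447/388373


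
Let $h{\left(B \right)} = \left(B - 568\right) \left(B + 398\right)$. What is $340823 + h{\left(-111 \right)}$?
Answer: $145950$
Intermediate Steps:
$h{\left(B \right)} = \left(-568 + B\right) \left(398 + B\right)$
$340823 + h{\left(-111 \right)} = 340823 - \left(207194 - 12321\right) = 340823 + \left(-226064 + 12321 + 18870\right) = 340823 - 194873 = 145950$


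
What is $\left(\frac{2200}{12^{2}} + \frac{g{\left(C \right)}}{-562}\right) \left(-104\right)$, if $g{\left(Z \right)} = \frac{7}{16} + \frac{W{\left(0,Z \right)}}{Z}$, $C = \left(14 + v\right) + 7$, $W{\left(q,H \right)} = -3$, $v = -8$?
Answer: $- \frac{16072813}{10116} \approx -1588.9$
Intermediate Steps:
$C = 13$ ($C = \left(14 - 8\right) + 7 = 6 + 7 = 13$)
$g{\left(Z \right)} = \frac{7}{16} - \frac{3}{Z}$
$\left(\frac{2200}{12^{2}} + \frac{g{\left(C \right)}}{-562}\right) \left(-104\right) = \left(\frac{2200}{12^{2}} + \frac{\frac{7}{16} - \frac{3}{13}}{-562}\right) \left(-104\right) = \left(\frac{2200}{144} + \left(\frac{7}{16} - \frac{3}{13}\right) \left(- \frac{1}{562}\right)\right) \left(-104\right) = \left(2200 \cdot \frac{1}{144} + \left(\frac{7}{16} - \frac{3}{13}\right) \left(- \frac{1}{562}\right)\right) \left(-104\right) = \left(\frac{275}{18} + \frac{43}{208} \left(- \frac{1}{562}\right)\right) \left(-104\right) = \left(\frac{275}{18} - \frac{43}{116896}\right) \left(-104\right) = \frac{16072813}{1052064} \left(-104\right) = - \frac{16072813}{10116}$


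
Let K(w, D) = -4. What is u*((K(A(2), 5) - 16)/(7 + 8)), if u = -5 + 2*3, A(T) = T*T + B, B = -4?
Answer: -4/3 ≈ -1.3333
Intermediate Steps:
A(T) = -4 + T² (A(T) = T*T - 4 = T² - 4 = -4 + T²)
u = 1 (u = -5 + 6 = 1)
u*((K(A(2), 5) - 16)/(7 + 8)) = 1*((-4 - 16)/(7 + 8)) = 1*(-20/15) = 1*(-20*1/15) = 1*(-4/3) = -4/3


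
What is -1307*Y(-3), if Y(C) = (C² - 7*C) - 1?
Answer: -37903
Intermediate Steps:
Y(C) = -1 + C² - 7*C
-1307*Y(-3) = -1307*(-1 + (-3)² - 7*(-3)) = -1307*(-1 + 9 + 21) = -1307*29 = -37903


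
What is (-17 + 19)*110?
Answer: 220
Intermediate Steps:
(-17 + 19)*110 = 2*110 = 220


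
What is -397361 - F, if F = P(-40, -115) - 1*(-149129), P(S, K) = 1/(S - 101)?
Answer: -77055089/141 ≈ -5.4649e+5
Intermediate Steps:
P(S, K) = 1/(-101 + S)
F = 21027188/141 (F = 1/(-101 - 40) - 1*(-149129) = 1/(-141) + 149129 = -1/141 + 149129 = 21027188/141 ≈ 1.4913e+5)
-397361 - F = -397361 - 1*21027188/141 = -397361 - 21027188/141 = -77055089/141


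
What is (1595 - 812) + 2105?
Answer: 2888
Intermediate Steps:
(1595 - 812) + 2105 = 783 + 2105 = 2888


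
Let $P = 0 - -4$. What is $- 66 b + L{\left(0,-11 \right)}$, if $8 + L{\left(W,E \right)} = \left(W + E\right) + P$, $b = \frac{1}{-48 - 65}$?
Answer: $- \frac{1629}{113} \approx -14.416$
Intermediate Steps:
$P = 4$ ($P = 0 + 4 = 4$)
$b = - \frac{1}{113}$ ($b = \frac{1}{-113} = - \frac{1}{113} \approx -0.0088496$)
$L{\left(W,E \right)} = -4 + E + W$ ($L{\left(W,E \right)} = -8 + \left(\left(W + E\right) + 4\right) = -8 + \left(\left(E + W\right) + 4\right) = -8 + \left(4 + E + W\right) = -4 + E + W$)
$- 66 b + L{\left(0,-11 \right)} = \left(-66\right) \left(- \frac{1}{113}\right) - 15 = \frac{66}{113} - 15 = - \frac{1629}{113}$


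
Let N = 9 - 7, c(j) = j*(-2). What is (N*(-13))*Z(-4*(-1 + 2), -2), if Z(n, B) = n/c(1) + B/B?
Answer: -78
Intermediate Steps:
c(j) = -2*j
N = 2
Z(n, B) = 1 - n/2 (Z(n, B) = n/((-2*1)) + B/B = n/(-2) + 1 = n*(-½) + 1 = -n/2 + 1 = 1 - n/2)
(N*(-13))*Z(-4*(-1 + 2), -2) = (2*(-13))*(1 - (-2)*(-1 + 2)) = -26*(1 - (-2)) = -26*(1 - ½*(-4)) = -26*(1 + 2) = -26*3 = -78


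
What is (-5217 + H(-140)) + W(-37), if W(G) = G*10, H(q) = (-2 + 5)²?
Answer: -5578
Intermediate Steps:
H(q) = 9 (H(q) = 3² = 9)
W(G) = 10*G
(-5217 + H(-140)) + W(-37) = (-5217 + 9) + 10*(-37) = -5208 - 370 = -5578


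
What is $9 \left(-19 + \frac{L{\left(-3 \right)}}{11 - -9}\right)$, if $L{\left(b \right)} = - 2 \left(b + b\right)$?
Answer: $- \frac{828}{5} \approx -165.6$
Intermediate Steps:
$L{\left(b \right)} = - 4 b$ ($L{\left(b \right)} = - 2 \cdot 2 b = - 4 b$)
$9 \left(-19 + \frac{L{\left(-3 \right)}}{11 - -9}\right) = 9 \left(-19 + \frac{\left(-4\right) \left(-3\right)}{11 - -9}\right) = 9 \left(-19 + \frac{12}{11 + 9}\right) = 9 \left(-19 + \frac{12}{20}\right) = 9 \left(-19 + 12 \cdot \frac{1}{20}\right) = 9 \left(-19 + \frac{3}{5}\right) = 9 \left(- \frac{92}{5}\right) = - \frac{828}{5}$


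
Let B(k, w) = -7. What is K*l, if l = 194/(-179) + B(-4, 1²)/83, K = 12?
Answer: -208260/14857 ≈ -14.018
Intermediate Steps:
l = -17355/14857 (l = 194/(-179) - 7/83 = 194*(-1/179) - 7*1/83 = -194/179 - 7/83 = -17355/14857 ≈ -1.1681)
K*l = 12*(-17355/14857) = -208260/14857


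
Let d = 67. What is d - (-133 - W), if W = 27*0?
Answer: 200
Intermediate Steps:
W = 0
d - (-133 - W) = 67 - (-133 - 1*0) = 67 - (-133 + 0) = 67 - 1*(-133) = 67 + 133 = 200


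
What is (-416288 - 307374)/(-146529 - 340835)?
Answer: 361831/243682 ≈ 1.4848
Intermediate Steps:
(-416288 - 307374)/(-146529 - 340835) = -723662/(-487364) = -723662*(-1/487364) = 361831/243682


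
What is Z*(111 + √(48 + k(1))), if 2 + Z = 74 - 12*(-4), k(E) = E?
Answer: 14160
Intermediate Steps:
Z = 120 (Z = -2 + (74 - 12*(-4)) = -2 + (74 - 1*(-48)) = -2 + (74 + 48) = -2 + 122 = 120)
Z*(111 + √(48 + k(1))) = 120*(111 + √(48 + 1)) = 120*(111 + √49) = 120*(111 + 7) = 120*118 = 14160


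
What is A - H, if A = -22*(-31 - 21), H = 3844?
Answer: -2700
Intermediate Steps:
A = 1144 (A = -22*(-52) = 1144)
A - H = 1144 - 1*3844 = 1144 - 3844 = -2700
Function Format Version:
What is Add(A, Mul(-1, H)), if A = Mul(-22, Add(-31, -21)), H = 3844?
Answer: -2700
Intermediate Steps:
A = 1144 (A = Mul(-22, -52) = 1144)
Add(A, Mul(-1, H)) = Add(1144, Mul(-1, 3844)) = Add(1144, -3844) = -2700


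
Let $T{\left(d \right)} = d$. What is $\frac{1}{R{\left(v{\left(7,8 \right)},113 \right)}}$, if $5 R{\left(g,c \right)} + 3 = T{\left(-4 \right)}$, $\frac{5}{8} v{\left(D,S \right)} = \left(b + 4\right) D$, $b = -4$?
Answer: $- \frac{5}{7} \approx -0.71429$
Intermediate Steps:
$v{\left(D,S \right)} = 0$ ($v{\left(D,S \right)} = \frac{8 \left(-4 + 4\right) D}{5} = \frac{8 \cdot 0 D}{5} = \frac{8}{5} \cdot 0 = 0$)
$R{\left(g,c \right)} = - \frac{7}{5}$ ($R{\left(g,c \right)} = - \frac{3}{5} + \frac{1}{5} \left(-4\right) = - \frac{3}{5} - \frac{4}{5} = - \frac{7}{5}$)
$\frac{1}{R{\left(v{\left(7,8 \right)},113 \right)}} = \frac{1}{- \frac{7}{5}} = - \frac{5}{7}$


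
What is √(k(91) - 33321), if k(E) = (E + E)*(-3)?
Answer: 3*I*√3763 ≈ 184.03*I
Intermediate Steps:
k(E) = -6*E (k(E) = (2*E)*(-3) = -6*E)
√(k(91) - 33321) = √(-6*91 - 33321) = √(-546 - 33321) = √(-33867) = 3*I*√3763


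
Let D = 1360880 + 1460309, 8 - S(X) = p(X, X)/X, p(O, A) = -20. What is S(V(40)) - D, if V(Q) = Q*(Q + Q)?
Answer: -451388959/160 ≈ -2.8212e+6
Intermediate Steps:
V(Q) = 2*Q**2 (V(Q) = Q*(2*Q) = 2*Q**2)
S(X) = 8 + 20/X (S(X) = 8 - (-20)/X = 8 + 20/X)
D = 2821189
S(V(40)) - D = (8 + 20/((2*40**2))) - 1*2821189 = (8 + 20/((2*1600))) - 2821189 = (8 + 20/3200) - 2821189 = (8 + 20*(1/3200)) - 2821189 = (8 + 1/160) - 2821189 = 1281/160 - 2821189 = -451388959/160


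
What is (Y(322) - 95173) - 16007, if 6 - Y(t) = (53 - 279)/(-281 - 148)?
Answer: -47693872/429 ≈ -1.1117e+5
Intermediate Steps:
Y(t) = 2348/429 (Y(t) = 6 - (53 - 279)/(-281 - 148) = 6 - (-226)/(-429) = 6 - (-226)*(-1)/429 = 6 - 1*226/429 = 6 - 226/429 = 2348/429)
(Y(322) - 95173) - 16007 = (2348/429 - 95173) - 16007 = -40826869/429 - 16007 = -47693872/429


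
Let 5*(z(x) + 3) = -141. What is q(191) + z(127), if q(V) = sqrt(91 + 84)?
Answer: -156/5 + 5*sqrt(7) ≈ -17.971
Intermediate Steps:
z(x) = -156/5 (z(x) = -3 + (1/5)*(-141) = -3 - 141/5 = -156/5)
q(V) = 5*sqrt(7) (q(V) = sqrt(175) = 5*sqrt(7))
q(191) + z(127) = 5*sqrt(7) - 156/5 = -156/5 + 5*sqrt(7)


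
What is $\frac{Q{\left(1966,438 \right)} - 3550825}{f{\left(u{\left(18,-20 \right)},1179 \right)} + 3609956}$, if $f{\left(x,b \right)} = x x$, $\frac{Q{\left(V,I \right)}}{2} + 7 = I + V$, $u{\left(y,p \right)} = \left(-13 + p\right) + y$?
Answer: $- \frac{3546031}{3610181} \approx -0.98223$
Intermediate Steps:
$u{\left(y,p \right)} = -13 + p + y$
$Q{\left(V,I \right)} = -14 + 2 I + 2 V$ ($Q{\left(V,I \right)} = -14 + 2 \left(I + V\right) = -14 + \left(2 I + 2 V\right) = -14 + 2 I + 2 V$)
$f{\left(x,b \right)} = x^{2}$
$\frac{Q{\left(1966,438 \right)} - 3550825}{f{\left(u{\left(18,-20 \right)},1179 \right)} + 3609956} = \frac{\left(-14 + 2 \cdot 438 + 2 \cdot 1966\right) - 3550825}{\left(-13 - 20 + 18\right)^{2} + 3609956} = \frac{\left(-14 + 876 + 3932\right) - 3550825}{\left(-15\right)^{2} + 3609956} = \frac{4794 - 3550825}{225 + 3609956} = - \frac{3546031}{3610181}$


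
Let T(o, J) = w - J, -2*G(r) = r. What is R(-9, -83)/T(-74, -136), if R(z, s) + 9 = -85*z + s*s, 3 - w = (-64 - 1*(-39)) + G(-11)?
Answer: 15290/317 ≈ 48.233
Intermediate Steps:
G(r) = -r/2
w = 45/2 (w = 3 - ((-64 - 1*(-39)) - ½*(-11)) = 3 - ((-64 + 39) + 11/2) = 3 - (-25 + 11/2) = 3 - 1*(-39/2) = 3 + 39/2 = 45/2 ≈ 22.500)
R(z, s) = -9 + s² - 85*z (R(z, s) = -9 + (-85*z + s*s) = -9 + (-85*z + s²) = -9 + (s² - 85*z) = -9 + s² - 85*z)
T(o, J) = 45/2 - J
R(-9, -83)/T(-74, -136) = (-9 + (-83)² - 85*(-9))/(45/2 - 1*(-136)) = (-9 + 6889 + 765)/(45/2 + 136) = 7645/(317/2) = 7645*(2/317) = 15290/317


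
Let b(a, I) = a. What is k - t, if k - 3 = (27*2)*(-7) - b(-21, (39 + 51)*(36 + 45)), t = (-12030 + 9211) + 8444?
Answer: -5979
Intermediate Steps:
t = 5625 (t = -2819 + 8444 = 5625)
k = -354 (k = 3 + ((27*2)*(-7) - 1*(-21)) = 3 + (54*(-7) + 21) = 3 + (-378 + 21) = 3 - 357 = -354)
k - t = -354 - 1*5625 = -354 - 5625 = -5979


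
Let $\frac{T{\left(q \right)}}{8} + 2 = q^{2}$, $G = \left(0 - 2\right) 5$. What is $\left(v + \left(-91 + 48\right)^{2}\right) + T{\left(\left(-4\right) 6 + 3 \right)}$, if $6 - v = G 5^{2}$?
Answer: $5617$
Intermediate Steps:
$G = -10$ ($G = \left(-2\right) 5 = -10$)
$v = 256$ ($v = 6 - - 10 \cdot 5^{2} = 6 - \left(-10\right) 25 = 6 - -250 = 6 + 250 = 256$)
$T{\left(q \right)} = -16 + 8 q^{2}$
$\left(v + \left(-91 + 48\right)^{2}\right) + T{\left(\left(-4\right) 6 + 3 \right)} = \left(256 + \left(-91 + 48\right)^{2}\right) - \left(16 - 8 \left(\left(-4\right) 6 + 3\right)^{2}\right) = \left(256 + \left(-43\right)^{2}\right) - \left(16 - 8 \left(-24 + 3\right)^{2}\right) = \left(256 + 1849\right) - \left(16 - 8 \left(-21\right)^{2}\right) = 2105 + \left(-16 + 8 \cdot 441\right) = 2105 + \left(-16 + 3528\right) = 2105 + 3512 = 5617$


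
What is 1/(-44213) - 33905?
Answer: -1499041766/44213 ≈ -33905.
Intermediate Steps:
1/(-44213) - 33905 = -1/44213 - 33905 = -1499041766/44213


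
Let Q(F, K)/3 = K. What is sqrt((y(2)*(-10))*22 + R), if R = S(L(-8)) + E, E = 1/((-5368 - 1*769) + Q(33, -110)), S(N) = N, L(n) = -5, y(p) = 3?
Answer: 2*I*sqrt(6952923913)/6467 ≈ 25.788*I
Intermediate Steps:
Q(F, K) = 3*K
E = -1/6467 (E = 1/((-5368 - 1*769) + 3*(-110)) = 1/((-5368 - 769) - 330) = 1/(-6137 - 330) = 1/(-6467) = -1/6467 ≈ -0.00015463)
R = -32336/6467 (R = -5 - 1/6467 = -32336/6467 ≈ -5.0002)
sqrt((y(2)*(-10))*22 + R) = sqrt((3*(-10))*22 - 32336/6467) = sqrt(-30*22 - 32336/6467) = sqrt(-660 - 32336/6467) = sqrt(-4300556/6467) = 2*I*sqrt(6952923913)/6467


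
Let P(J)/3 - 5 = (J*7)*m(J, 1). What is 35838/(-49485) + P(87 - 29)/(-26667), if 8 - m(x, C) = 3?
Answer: -139755319/146624055 ≈ -0.95315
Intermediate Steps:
m(x, C) = 5 (m(x, C) = 8 - 1*3 = 8 - 3 = 5)
P(J) = 15 + 105*J (P(J) = 15 + 3*((J*7)*5) = 15 + 3*((7*J)*5) = 15 + 3*(35*J) = 15 + 105*J)
35838/(-49485) + P(87 - 29)/(-26667) = 35838/(-49485) + (15 + 105*(87 - 29))/(-26667) = 35838*(-1/49485) + (15 + 105*58)*(-1/26667) = -11946/16495 + (15 + 6090)*(-1/26667) = -11946/16495 + 6105*(-1/26667) = -11946/16495 - 2035/8889 = -139755319/146624055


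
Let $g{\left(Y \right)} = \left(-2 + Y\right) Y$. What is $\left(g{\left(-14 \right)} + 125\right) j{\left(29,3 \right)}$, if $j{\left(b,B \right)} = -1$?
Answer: $-349$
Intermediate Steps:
$g{\left(Y \right)} = Y \left(-2 + Y\right)$
$\left(g{\left(-14 \right)} + 125\right) j{\left(29,3 \right)} = \left(- 14 \left(-2 - 14\right) + 125\right) \left(-1\right) = \left(\left(-14\right) \left(-16\right) + 125\right) \left(-1\right) = \left(224 + 125\right) \left(-1\right) = 349 \left(-1\right) = -349$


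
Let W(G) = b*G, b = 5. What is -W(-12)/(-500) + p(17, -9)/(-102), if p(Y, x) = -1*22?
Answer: 122/1275 ≈ 0.095686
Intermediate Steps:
p(Y, x) = -22
W(G) = 5*G
-W(-12)/(-500) + p(17, -9)/(-102) = -5*(-12)/(-500) - 22/(-102) = -1*(-60)*(-1/500) - 22*(-1/102) = 60*(-1/500) + 11/51 = -3/25 + 11/51 = 122/1275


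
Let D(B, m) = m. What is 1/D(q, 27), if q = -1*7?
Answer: 1/27 ≈ 0.037037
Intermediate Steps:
q = -7
1/D(q, 27) = 1/27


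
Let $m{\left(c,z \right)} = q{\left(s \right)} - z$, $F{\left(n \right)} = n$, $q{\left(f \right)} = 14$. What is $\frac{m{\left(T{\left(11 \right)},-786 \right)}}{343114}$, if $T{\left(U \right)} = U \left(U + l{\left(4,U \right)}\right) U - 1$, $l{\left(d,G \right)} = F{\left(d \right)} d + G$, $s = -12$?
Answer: $\frac{400}{171557} \approx 0.0023316$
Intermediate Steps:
$l{\left(d,G \right)} = G + d^{2}$ ($l{\left(d,G \right)} = d d + G = d^{2} + G = G + d^{2}$)
$T{\left(U \right)} = -1 + U^{2} \left(16 + 2 U\right)$ ($T{\left(U \right)} = U \left(U + \left(U + 4^{2}\right)\right) U - 1 = U \left(U + \left(U + 16\right)\right) U - 1 = U \left(U + \left(16 + U\right)\right) U - 1 = U \left(16 + 2 U\right) U - 1 = U^{2} \left(16 + 2 U\right) - 1 = -1 + U^{2} \left(16 + 2 U\right)$)
$m{\left(c,z \right)} = 14 - z$
$\frac{m{\left(T{\left(11 \right)},-786 \right)}}{343114} = \frac{14 - -786}{343114} = \left(14 + 786\right) \frac{1}{343114} = 800 \cdot \frac{1}{343114} = \frac{400}{171557}$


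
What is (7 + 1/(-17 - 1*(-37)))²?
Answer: 19881/400 ≈ 49.703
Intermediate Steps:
(7 + 1/(-17 - 1*(-37)))² = (7 + 1/(-17 + 37))² = (7 + 1/20)² = (141/20)² = 19881/400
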